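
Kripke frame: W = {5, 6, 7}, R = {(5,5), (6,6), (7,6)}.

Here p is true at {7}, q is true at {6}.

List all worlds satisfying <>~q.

{5}

5: successors {5}; ~q there: 5:T. ✓
6: successors {6}; ~q there: 6:F. ✗
7: successors {6}; ~q there: 6:F. ✗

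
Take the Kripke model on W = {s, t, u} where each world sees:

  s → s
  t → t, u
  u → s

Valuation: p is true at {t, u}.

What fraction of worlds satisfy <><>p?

1/3

s: successors {s}; <>p there: s:F. ✗
t: successors {t, u}; <>p there: t:T, u:F. ✓
u: successors {s}; <>p there: s:F. ✗
That's 1 of 3 worlds, so 1/3.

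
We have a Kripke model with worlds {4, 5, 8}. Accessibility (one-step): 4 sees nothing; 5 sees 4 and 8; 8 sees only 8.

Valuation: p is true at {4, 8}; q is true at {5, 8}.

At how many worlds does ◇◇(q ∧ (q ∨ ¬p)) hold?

4: no successors, so ◇◇(q ∧ (q ∨ ¬p)) fails. ✗
5: successors {4, 8}; ◇(q ∧ (q ∨ ¬p)) there: 4:F, 8:T. ✓
8: successors {8}; ◇(q ∧ (q ∨ ¬p)) there: 8:T. ✓
Satisfying worlds: {5, 8}.

2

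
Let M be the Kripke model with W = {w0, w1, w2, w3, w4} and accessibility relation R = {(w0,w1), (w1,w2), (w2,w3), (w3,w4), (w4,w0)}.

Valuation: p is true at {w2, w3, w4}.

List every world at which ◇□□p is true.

w0: successors {w1}; □□p there: w1:T. ✓
w1: successors {w2}; □□p there: w2:T. ✓
w2: successors {w3}; □□p there: w3:F. ✗
w3: successors {w4}; □□p there: w4:F. ✗
w4: successors {w0}; □□p there: w0:T. ✓

{w0, w1, w4}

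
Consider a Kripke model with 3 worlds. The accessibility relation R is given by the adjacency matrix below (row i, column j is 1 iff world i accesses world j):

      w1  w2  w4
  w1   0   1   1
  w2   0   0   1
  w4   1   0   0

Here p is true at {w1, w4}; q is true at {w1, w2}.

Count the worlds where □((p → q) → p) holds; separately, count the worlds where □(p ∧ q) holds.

2 and 1

For □((p → q) → p):
w1: successors {w2, w4}; (p → q) → p there: w2:F, w4:T. ✗
w2: successors {w4}; (p → q) → p there: w4:T. ✓
w4: successors {w1}; (p → q) → p there: w1:T. ✓
— 2 worlds.
For □(p ∧ q):
w1: successors {w2, w4}; p ∧ q there: w2:F, w4:F. ✗
w2: successors {w4}; p ∧ q there: w4:F. ✗
w4: successors {w1}; p ∧ q there: w1:T. ✓
— 1 world.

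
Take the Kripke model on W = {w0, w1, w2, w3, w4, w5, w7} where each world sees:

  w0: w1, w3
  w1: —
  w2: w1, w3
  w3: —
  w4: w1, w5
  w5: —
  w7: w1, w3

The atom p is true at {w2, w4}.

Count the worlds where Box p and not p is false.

w0: Box p is F, not p is T. ✗
w1: Box p is T, not p is T. ✓
w2: Box p is F, not p is F. ✗
w3: Box p is T, not p is T. ✓
w4: Box p is F, not p is F. ✗
w5: Box p is T, not p is T. ✓
w7: Box p is F, not p is T. ✗
Satisfying worlds: {w1, w3, w5}.
So Box p and not p fails at the other 4 worlds.

4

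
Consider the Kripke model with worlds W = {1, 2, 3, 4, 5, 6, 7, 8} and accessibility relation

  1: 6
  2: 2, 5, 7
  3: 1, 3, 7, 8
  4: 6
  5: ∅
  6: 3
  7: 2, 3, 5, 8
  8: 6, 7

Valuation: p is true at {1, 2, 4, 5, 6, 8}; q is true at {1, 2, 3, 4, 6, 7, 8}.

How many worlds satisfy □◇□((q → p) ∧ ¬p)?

1: successors {6}; ◇□((q → p) ∧ ¬p) there: 6:F. ✗
2: successors {2, 5, 7}; ◇□((q → p) ∧ ¬p) there: 2:T, 5:F, 7:T. ✗
3: successors {1, 3, 7, 8}; ◇□((q → p) ∧ ¬p) there: 1:F, 3:F, 7:T, 8:F. ✗
4: successors {6}; ◇□((q → p) ∧ ¬p) there: 6:F. ✗
5: no successors, so □◇□((q → p) ∧ ¬p) holds vacuously. ✓
6: successors {3}; ◇□((q → p) ∧ ¬p) there: 3:F. ✗
7: successors {2, 3, 5, 8}; ◇□((q → p) ∧ ¬p) there: 2:T, 3:F, 5:F, 8:F. ✗
8: successors {6, 7}; ◇□((q → p) ∧ ¬p) there: 6:F, 7:T. ✗
Satisfying worlds: {5}.

1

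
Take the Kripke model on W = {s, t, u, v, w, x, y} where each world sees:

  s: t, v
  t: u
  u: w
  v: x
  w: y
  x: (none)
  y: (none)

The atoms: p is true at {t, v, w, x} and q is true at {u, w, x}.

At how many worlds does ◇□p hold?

4

s: successors {t, v}; □p there: t:F, v:T. ✓
t: successors {u}; □p there: u:T. ✓
u: successors {w}; □p there: w:F. ✗
v: successors {x}; □p there: x:T. ✓
w: successors {y}; □p there: y:T. ✓
x: no successors, so ◇□p fails. ✗
y: no successors, so ◇□p fails. ✗
Satisfying worlds: {s, t, v, w}.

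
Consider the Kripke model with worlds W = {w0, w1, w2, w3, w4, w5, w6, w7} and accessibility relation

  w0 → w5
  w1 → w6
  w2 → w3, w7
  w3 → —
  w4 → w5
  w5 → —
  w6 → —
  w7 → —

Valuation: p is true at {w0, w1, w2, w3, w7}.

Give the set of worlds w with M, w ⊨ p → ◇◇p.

{w4, w5, w6}

w0: p is T, ◇◇p is F. ✗
w1: p is T, ◇◇p is F. ✗
w2: p is T, ◇◇p is F. ✗
w3: p is T, ◇◇p is F. ✗
w4: p is F, ◇◇p is F. ✓
w5: p is F, ◇◇p is F. ✓
w6: p is F, ◇◇p is F. ✓
w7: p is T, ◇◇p is F. ✗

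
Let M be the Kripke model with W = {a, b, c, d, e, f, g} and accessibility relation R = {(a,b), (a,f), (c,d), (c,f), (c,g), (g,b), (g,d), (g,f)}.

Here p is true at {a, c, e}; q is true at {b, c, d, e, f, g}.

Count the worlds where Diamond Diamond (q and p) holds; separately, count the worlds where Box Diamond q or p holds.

0 and 6

For Diamond Diamond (q and p):
a: successors {b, f}; Diamond (q and p) there: b:F, f:F. ✗
b: no successors, so Diamond Diamond (q and p) fails. ✗
c: successors {d, f, g}; Diamond (q and p) there: d:F, f:F, g:F. ✗
d: no successors, so Diamond Diamond (q and p) fails. ✗
e: no successors, so Diamond Diamond (q and p) fails. ✗
f: no successors, so Diamond Diamond (q and p) fails. ✗
g: successors {b, d, f}; Diamond (q and p) there: b:F, d:F, f:F. ✗
— 0 worlds.
For Box Diamond q or p:
a: Box Diamond q is F, p is T. ✓
b: Box Diamond q is T, p is F. ✓
c: Box Diamond q is F, p is T. ✓
d: Box Diamond q is T, p is F. ✓
e: Box Diamond q is T, p is T. ✓
f: Box Diamond q is T, p is F. ✓
g: Box Diamond q is F, p is F. ✗
— 6 worlds.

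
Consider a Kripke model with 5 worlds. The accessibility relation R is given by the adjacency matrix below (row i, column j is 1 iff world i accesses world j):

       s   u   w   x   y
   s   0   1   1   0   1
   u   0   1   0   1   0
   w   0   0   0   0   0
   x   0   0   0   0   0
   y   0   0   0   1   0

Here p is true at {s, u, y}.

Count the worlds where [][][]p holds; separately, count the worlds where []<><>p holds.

3 and 2

For [][][]p:
s: successors {u, w, y}; [][]p there: u:F, w:T, y:T. ✗
u: successors {u, x}; [][]p there: u:F, x:T. ✗
w: no successors, so [][][]p holds vacuously. ✓
x: no successors, so [][][]p holds vacuously. ✓
y: successors {x}; [][]p there: x:T. ✓
— 3 worlds.
For []<><>p:
s: successors {u, w, y}; <><>p there: u:T, w:F, y:F. ✗
u: successors {u, x}; <><>p there: u:T, x:F. ✗
w: no successors, so []<><>p holds vacuously. ✓
x: no successors, so []<><>p holds vacuously. ✓
y: successors {x}; <><>p there: x:F. ✗
— 2 worlds.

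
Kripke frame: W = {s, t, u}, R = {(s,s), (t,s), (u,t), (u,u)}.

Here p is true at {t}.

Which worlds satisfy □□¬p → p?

{t, u}

s: □□¬p is T, p is F. ✗
t: □□¬p is T, p is T. ✓
u: □□¬p is F, p is F. ✓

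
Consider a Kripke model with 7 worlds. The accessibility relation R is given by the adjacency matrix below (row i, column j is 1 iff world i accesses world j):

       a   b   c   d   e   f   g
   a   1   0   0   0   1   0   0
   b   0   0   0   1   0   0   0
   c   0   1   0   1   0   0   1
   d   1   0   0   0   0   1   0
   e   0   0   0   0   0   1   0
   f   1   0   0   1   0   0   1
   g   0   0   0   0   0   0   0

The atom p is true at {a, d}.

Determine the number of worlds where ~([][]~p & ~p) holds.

a: [][]~p & ~p is F. ✓
b: [][]~p & ~p is F. ✓
c: [][]~p & ~p is F. ✓
d: [][]~p & ~p is F. ✓
e: [][]~p & ~p is F. ✓
f: [][]~p & ~p is F. ✓
g: [][]~p & ~p is T. ✗
Satisfying worlds: {a, b, c, d, e, f}.

6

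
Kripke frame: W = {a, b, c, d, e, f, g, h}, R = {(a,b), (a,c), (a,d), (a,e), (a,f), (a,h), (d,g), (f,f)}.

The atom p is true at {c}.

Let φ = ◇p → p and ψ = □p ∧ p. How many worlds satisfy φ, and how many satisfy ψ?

7 and 1

For ◇p → p:
a: ◇p is T, p is F. ✗
b: ◇p is F, p is F. ✓
c: ◇p is F, p is T. ✓
d: ◇p is F, p is F. ✓
e: ◇p is F, p is F. ✓
f: ◇p is F, p is F. ✓
g: ◇p is F, p is F. ✓
h: ◇p is F, p is F. ✓
— 7 worlds.
For □p ∧ p:
a: □p is F, p is F. ✗
b: □p is T, p is F. ✗
c: □p is T, p is T. ✓
d: □p is F, p is F. ✗
e: □p is T, p is F. ✗
f: □p is F, p is F. ✗
g: □p is T, p is F. ✗
h: □p is T, p is F. ✗
— 1 world.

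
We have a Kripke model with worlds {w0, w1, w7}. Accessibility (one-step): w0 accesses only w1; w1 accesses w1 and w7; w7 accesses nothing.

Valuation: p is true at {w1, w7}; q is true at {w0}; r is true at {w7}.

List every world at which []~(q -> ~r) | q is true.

w0: []~(q -> ~r) is F, q is T. ✓
w1: []~(q -> ~r) is F, q is F. ✗
w7: []~(q -> ~r) is T, q is F. ✓

{w0, w7}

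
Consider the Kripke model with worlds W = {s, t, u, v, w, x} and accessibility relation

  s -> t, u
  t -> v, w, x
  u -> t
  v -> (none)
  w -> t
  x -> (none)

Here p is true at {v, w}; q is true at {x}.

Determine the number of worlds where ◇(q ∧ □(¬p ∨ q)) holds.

s: successors {t, u}; q ∧ □(¬p ∨ q) there: t:F, u:F. ✗
t: successors {v, w, x}; q ∧ □(¬p ∨ q) there: v:F, w:F, x:T. ✓
u: successors {t}; q ∧ □(¬p ∨ q) there: t:F. ✗
v: no successors, so ◇(q ∧ □(¬p ∨ q)) fails. ✗
w: successors {t}; q ∧ □(¬p ∨ q) there: t:F. ✗
x: no successors, so ◇(q ∧ □(¬p ∨ q)) fails. ✗
Satisfying worlds: {t}.

1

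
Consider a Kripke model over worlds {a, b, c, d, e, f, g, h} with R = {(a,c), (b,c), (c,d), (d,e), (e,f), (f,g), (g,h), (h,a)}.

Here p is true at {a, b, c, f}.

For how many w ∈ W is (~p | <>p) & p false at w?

6

a: ~p | <>p is T, p is T. ✓
b: ~p | <>p is T, p is T. ✓
c: ~p | <>p is F, p is T. ✗
d: ~p | <>p is T, p is F. ✗
e: ~p | <>p is T, p is F. ✗
f: ~p | <>p is F, p is T. ✗
g: ~p | <>p is T, p is F. ✗
h: ~p | <>p is T, p is F. ✗
Satisfying worlds: {a, b}.
So (~p | <>p) & p fails at the other 6 worlds.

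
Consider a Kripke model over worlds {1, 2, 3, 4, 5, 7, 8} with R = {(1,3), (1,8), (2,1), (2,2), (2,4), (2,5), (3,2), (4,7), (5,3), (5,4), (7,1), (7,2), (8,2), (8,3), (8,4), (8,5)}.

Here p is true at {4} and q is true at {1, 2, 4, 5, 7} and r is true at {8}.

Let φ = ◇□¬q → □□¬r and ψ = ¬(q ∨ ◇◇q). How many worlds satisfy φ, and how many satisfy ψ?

5 and 0

For ◇□¬q → □□¬r:
1: ◇□¬q is F, □□¬r is T. ✓
2: ◇□¬q is T, □□¬r is F. ✗
3: ◇□¬q is F, □□¬r is T. ✓
4: ◇□¬q is F, □□¬r is T. ✓
5: ◇□¬q is F, □□¬r is T. ✓
7: ◇□¬q is T, □□¬r is F. ✗
8: ◇□¬q is F, □□¬r is T. ✓
— 5 worlds.
For ¬(q ∨ ◇◇q):
1: q ∨ ◇◇q is T. ✗
2: q ∨ ◇◇q is T. ✗
3: q ∨ ◇◇q is T. ✗
4: q ∨ ◇◇q is T. ✗
5: q ∨ ◇◇q is T. ✗
7: q ∨ ◇◇q is T. ✗
8: q ∨ ◇◇q is T. ✗
— 0 worlds.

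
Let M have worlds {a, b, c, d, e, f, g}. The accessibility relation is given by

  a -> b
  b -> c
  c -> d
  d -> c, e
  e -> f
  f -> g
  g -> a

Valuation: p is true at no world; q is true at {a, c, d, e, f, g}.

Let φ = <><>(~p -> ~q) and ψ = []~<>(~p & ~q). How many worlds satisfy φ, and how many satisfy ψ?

1 and 6

For <><>(~p -> ~q):
a: successors {b}; <>(~p -> ~q) there: b:F. ✗
b: successors {c}; <>(~p -> ~q) there: c:F. ✗
c: successors {d}; <>(~p -> ~q) there: d:F. ✗
d: successors {c, e}; <>(~p -> ~q) there: c:F, e:F. ✗
e: successors {f}; <>(~p -> ~q) there: f:F. ✗
f: successors {g}; <>(~p -> ~q) there: g:F. ✗
g: successors {a}; <>(~p -> ~q) there: a:T. ✓
— 1 world.
For []~<>(~p & ~q):
a: successors {b}; ~<>(~p & ~q) there: b:T. ✓
b: successors {c}; ~<>(~p & ~q) there: c:T. ✓
c: successors {d}; ~<>(~p & ~q) there: d:T. ✓
d: successors {c, e}; ~<>(~p & ~q) there: c:T, e:T. ✓
e: successors {f}; ~<>(~p & ~q) there: f:T. ✓
f: successors {g}; ~<>(~p & ~q) there: g:T. ✓
g: successors {a}; ~<>(~p & ~q) there: a:F. ✗
— 6 worlds.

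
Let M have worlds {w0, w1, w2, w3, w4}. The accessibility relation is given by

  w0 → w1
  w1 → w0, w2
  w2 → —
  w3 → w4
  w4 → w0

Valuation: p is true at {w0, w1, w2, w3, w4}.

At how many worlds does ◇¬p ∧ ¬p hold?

0

w0: ◇¬p is F, ¬p is F. ✗
w1: ◇¬p is F, ¬p is F. ✗
w2: ◇¬p is F, ¬p is F. ✗
w3: ◇¬p is F, ¬p is F. ✗
w4: ◇¬p is F, ¬p is F. ✗
Satisfying worlds: ∅.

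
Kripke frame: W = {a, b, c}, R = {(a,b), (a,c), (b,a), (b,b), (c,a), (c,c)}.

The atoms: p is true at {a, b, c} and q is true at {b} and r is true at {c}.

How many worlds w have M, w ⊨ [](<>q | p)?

a: successors {b, c}; <>q | p there: b:T, c:T. ✓
b: successors {a, b}; <>q | p there: a:T, b:T. ✓
c: successors {a, c}; <>q | p there: a:T, c:T. ✓
Satisfying worlds: {a, b, c}.

3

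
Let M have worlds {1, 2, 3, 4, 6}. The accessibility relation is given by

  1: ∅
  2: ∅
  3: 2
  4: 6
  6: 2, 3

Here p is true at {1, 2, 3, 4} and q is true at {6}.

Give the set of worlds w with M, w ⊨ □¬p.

1: no successors, so □¬p holds vacuously. ✓
2: no successors, so □¬p holds vacuously. ✓
3: successors {2}; ¬p there: 2:F. ✗
4: successors {6}; ¬p there: 6:T. ✓
6: successors {2, 3}; ¬p there: 2:F, 3:F. ✗

{1, 2, 4}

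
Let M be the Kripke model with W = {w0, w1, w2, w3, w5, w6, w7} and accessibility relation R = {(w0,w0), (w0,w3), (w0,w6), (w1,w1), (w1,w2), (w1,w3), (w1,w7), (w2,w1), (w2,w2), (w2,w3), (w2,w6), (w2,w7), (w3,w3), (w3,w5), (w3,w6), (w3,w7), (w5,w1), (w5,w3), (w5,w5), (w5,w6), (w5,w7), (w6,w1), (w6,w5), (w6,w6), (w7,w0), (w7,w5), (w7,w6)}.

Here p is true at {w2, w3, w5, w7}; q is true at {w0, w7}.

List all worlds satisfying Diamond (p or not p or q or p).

w0: successors {w0, w3, w6}; p or not p or q or p there: w0:T, w3:T, w6:T. ✓
w1: successors {w1, w2, w3, w7}; p or not p or q or p there: w1:T, w2:T, w3:T, w7:T. ✓
w2: successors {w1, w2, w3, w6, w7}; p or not p or q or p there: w1:T, w2:T, w3:T, w6:T, w7:T. ✓
w3: successors {w3, w5, w6, w7}; p or not p or q or p there: w3:T, w5:T, w6:T, w7:T. ✓
w5: successors {w1, w3, w5, w6, w7}; p or not p or q or p there: w1:T, w3:T, w5:T, w6:T, w7:T. ✓
w6: successors {w1, w5, w6}; p or not p or q or p there: w1:T, w5:T, w6:T. ✓
w7: successors {w0, w5, w6}; p or not p or q or p there: w0:T, w5:T, w6:T. ✓

{w0, w1, w2, w3, w5, w6, w7}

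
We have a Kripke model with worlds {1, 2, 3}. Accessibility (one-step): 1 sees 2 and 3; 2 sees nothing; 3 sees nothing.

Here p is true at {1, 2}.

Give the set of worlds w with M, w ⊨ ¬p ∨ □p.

{2, 3}

1: ¬p is F, □p is F. ✗
2: ¬p is F, □p is T. ✓
3: ¬p is T, □p is T. ✓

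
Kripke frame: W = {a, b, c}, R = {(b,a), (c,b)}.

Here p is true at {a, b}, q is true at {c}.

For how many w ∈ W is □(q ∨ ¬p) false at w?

a: no successors, so □(q ∨ ¬p) holds vacuously. ✓
b: successors {a}; q ∨ ¬p there: a:F. ✗
c: successors {b}; q ∨ ¬p there: b:F. ✗
Satisfying worlds: {a}.
So □(q ∨ ¬p) fails at the other 2 worlds.

2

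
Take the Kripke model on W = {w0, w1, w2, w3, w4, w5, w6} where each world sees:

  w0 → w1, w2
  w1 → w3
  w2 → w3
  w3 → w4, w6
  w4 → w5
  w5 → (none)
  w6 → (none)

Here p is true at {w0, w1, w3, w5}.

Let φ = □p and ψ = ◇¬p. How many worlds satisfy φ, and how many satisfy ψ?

For □p:
w0: successors {w1, w2}; p there: w1:T, w2:F. ✗
w1: successors {w3}; p there: w3:T. ✓
w2: successors {w3}; p there: w3:T. ✓
w3: successors {w4, w6}; p there: w4:F, w6:F. ✗
w4: successors {w5}; p there: w5:T. ✓
w5: no successors, so □p holds vacuously. ✓
w6: no successors, so □p holds vacuously. ✓
— 5 worlds.
For ◇¬p:
w0: successors {w1, w2}; ¬p there: w1:F, w2:T. ✓
w1: successors {w3}; ¬p there: w3:F. ✗
w2: successors {w3}; ¬p there: w3:F. ✗
w3: successors {w4, w6}; ¬p there: w4:T, w6:T. ✓
w4: successors {w5}; ¬p there: w5:F. ✗
w5: no successors, so ◇¬p fails. ✗
w6: no successors, so ◇¬p fails. ✗
— 2 worlds.

5 and 2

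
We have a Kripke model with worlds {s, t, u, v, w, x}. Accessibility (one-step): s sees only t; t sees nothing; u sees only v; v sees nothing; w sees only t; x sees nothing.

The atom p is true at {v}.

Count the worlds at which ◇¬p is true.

2

s: successors {t}; ¬p there: t:T. ✓
t: no successors, so ◇¬p fails. ✗
u: successors {v}; ¬p there: v:F. ✗
v: no successors, so ◇¬p fails. ✗
w: successors {t}; ¬p there: t:T. ✓
x: no successors, so ◇¬p fails. ✗
Satisfying worlds: {s, w}.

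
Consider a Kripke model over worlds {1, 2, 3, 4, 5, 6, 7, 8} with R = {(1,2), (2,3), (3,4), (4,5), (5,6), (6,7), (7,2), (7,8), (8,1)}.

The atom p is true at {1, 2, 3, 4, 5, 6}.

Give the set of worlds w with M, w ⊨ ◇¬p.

{6, 7}

1: successors {2}; ¬p there: 2:F. ✗
2: successors {3}; ¬p there: 3:F. ✗
3: successors {4}; ¬p there: 4:F. ✗
4: successors {5}; ¬p there: 5:F. ✗
5: successors {6}; ¬p there: 6:F. ✗
6: successors {7}; ¬p there: 7:T. ✓
7: successors {2, 8}; ¬p there: 2:F, 8:T. ✓
8: successors {1}; ¬p there: 1:F. ✗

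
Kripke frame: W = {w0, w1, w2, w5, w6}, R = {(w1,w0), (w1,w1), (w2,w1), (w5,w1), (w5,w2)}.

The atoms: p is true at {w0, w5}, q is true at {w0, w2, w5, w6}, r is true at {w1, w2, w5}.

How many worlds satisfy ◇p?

1

w0: no successors, so ◇p fails. ✗
w1: successors {w0, w1}; p there: w0:T, w1:F. ✓
w2: successors {w1}; p there: w1:F. ✗
w5: successors {w1, w2}; p there: w1:F, w2:F. ✗
w6: no successors, so ◇p fails. ✗
Satisfying worlds: {w1}.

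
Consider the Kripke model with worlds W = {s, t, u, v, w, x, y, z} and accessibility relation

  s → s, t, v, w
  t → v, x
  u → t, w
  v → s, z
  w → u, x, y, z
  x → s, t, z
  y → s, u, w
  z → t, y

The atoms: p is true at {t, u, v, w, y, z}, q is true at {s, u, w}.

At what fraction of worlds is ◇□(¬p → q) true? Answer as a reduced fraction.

s: successors {s, t, v, w}; □(¬p → q) there: s:T, t:F, v:T, w:F. ✓
t: successors {v, x}; □(¬p → q) there: v:T, x:T. ✓
u: successors {t, w}; □(¬p → q) there: t:F, w:F. ✗
v: successors {s, z}; □(¬p → q) there: s:T, z:T. ✓
w: successors {u, x, y, z}; □(¬p → q) there: u:T, x:T, y:T, z:T. ✓
x: successors {s, t, z}; □(¬p → q) there: s:T, t:F, z:T. ✓
y: successors {s, u, w}; □(¬p → q) there: s:T, u:T, w:F. ✓
z: successors {t, y}; □(¬p → q) there: t:F, y:T. ✓
That's 7 of 8 worlds, so 7/8.

7/8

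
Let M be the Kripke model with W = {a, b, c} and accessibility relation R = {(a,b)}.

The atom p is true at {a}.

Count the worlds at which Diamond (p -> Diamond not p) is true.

a: successors {b}; p -> Diamond not p there: b:T. ✓
b: no successors, so Diamond (p -> Diamond not p) fails. ✗
c: no successors, so Diamond (p -> Diamond not p) fails. ✗
Satisfying worlds: {a}.

1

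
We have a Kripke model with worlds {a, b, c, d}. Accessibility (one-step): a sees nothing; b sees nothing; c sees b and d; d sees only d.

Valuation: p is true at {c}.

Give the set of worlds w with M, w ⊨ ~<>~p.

{a, b}

a: <>~p is F. ✓
b: <>~p is F. ✓
c: <>~p is T. ✗
d: <>~p is T. ✗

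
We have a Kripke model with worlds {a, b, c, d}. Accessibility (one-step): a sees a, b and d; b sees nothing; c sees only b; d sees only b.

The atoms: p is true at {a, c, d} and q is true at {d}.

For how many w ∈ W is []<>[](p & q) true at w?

a: successors {a, b, d}; <>[](p & q) there: a:T, b:F, d:T. ✗
b: no successors, so []<>[](p & q) holds vacuously. ✓
c: successors {b}; <>[](p & q) there: b:F. ✗
d: successors {b}; <>[](p & q) there: b:F. ✗
Satisfying worlds: {b}.

1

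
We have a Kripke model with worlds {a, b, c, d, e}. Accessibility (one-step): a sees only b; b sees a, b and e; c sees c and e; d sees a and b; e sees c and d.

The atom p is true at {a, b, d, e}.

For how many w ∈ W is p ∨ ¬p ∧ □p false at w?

1

a: p is T, ¬p ∧ □p is F. ✓
b: p is T, ¬p ∧ □p is F. ✓
c: p is F, ¬p ∧ □p is F. ✗
d: p is T, ¬p ∧ □p is F. ✓
e: p is T, ¬p ∧ □p is F. ✓
Satisfying worlds: {a, b, d, e}.
So p ∨ ¬p ∧ □p fails at the other 1 world.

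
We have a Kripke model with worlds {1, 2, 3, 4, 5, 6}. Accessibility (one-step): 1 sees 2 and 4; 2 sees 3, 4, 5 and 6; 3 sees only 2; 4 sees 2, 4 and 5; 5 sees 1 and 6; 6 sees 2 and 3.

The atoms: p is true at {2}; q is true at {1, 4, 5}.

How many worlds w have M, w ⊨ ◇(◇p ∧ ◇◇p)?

1: successors {2, 4}; ◇p ∧ ◇◇p there: 2:F, 4:T. ✓
2: successors {3, 4, 5, 6}; ◇p ∧ ◇◇p there: 3:F, 4:T, 5:F, 6:T. ✓
3: successors {2}; ◇p ∧ ◇◇p there: 2:F. ✗
4: successors {2, 4, 5}; ◇p ∧ ◇◇p there: 2:F, 4:T, 5:F. ✓
5: successors {1, 6}; ◇p ∧ ◇◇p there: 1:T, 6:T. ✓
6: successors {2, 3}; ◇p ∧ ◇◇p there: 2:F, 3:F. ✗
Satisfying worlds: {1, 2, 4, 5}.

4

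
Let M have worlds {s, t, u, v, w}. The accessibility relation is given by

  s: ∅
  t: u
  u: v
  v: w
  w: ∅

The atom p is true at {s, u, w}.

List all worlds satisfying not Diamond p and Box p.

s: not Diamond p is T, Box p is T. ✓
t: not Diamond p is F, Box p is T. ✗
u: not Diamond p is T, Box p is F. ✗
v: not Diamond p is F, Box p is T. ✗
w: not Diamond p is T, Box p is T. ✓

{s, w}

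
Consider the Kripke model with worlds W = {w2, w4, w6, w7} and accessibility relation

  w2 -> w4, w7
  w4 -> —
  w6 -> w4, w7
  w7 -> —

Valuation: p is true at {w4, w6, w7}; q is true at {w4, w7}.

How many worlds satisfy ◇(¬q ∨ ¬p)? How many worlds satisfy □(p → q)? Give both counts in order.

0 and 4

For ◇(¬q ∨ ¬p):
w2: successors {w4, w7}; ¬q ∨ ¬p there: w4:F, w7:F. ✗
w4: no successors, so ◇(¬q ∨ ¬p) fails. ✗
w6: successors {w4, w7}; ¬q ∨ ¬p there: w4:F, w7:F. ✗
w7: no successors, so ◇(¬q ∨ ¬p) fails. ✗
— 0 worlds.
For □(p → q):
w2: successors {w4, w7}; p → q there: w4:T, w7:T. ✓
w4: no successors, so □(p → q) holds vacuously. ✓
w6: successors {w4, w7}; p → q there: w4:T, w7:T. ✓
w7: no successors, so □(p → q) holds vacuously. ✓
— 4 worlds.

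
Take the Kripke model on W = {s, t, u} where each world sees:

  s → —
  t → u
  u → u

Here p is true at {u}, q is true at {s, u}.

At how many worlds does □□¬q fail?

2

s: no successors, so □□¬q holds vacuously. ✓
t: successors {u}; □¬q there: u:F. ✗
u: successors {u}; □¬q there: u:F. ✗
Satisfying worlds: {s}.
So □□¬q fails at the other 2 worlds.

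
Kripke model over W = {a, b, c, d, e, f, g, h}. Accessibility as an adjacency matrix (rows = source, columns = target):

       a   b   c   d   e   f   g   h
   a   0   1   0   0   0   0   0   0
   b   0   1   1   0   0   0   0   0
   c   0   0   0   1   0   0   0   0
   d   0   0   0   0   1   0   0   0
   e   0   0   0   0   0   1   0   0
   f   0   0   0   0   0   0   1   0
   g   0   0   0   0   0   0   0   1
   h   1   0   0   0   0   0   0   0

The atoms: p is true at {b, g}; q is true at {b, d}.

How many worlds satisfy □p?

2

a: successors {b}; p there: b:T. ✓
b: successors {b, c}; p there: b:T, c:F. ✗
c: successors {d}; p there: d:F. ✗
d: successors {e}; p there: e:F. ✗
e: successors {f}; p there: f:F. ✗
f: successors {g}; p there: g:T. ✓
g: successors {h}; p there: h:F. ✗
h: successors {a}; p there: a:F. ✗
Satisfying worlds: {a, f}.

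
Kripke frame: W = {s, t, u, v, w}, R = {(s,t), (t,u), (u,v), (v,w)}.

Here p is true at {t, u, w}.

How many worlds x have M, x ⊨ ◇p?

3

s: successors {t}; p there: t:T. ✓
t: successors {u}; p there: u:T. ✓
u: successors {v}; p there: v:F. ✗
v: successors {w}; p there: w:T. ✓
w: no successors, so ◇p fails. ✗
Satisfying worlds: {s, t, v}.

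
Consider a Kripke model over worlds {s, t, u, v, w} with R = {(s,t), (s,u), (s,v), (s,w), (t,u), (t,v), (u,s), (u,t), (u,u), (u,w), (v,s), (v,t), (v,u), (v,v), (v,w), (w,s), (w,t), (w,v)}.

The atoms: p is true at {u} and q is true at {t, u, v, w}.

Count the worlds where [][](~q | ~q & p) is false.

s: successors {t, u, v, w}; [](~q | ~q & p) there: t:F, u:F, v:F, w:F. ✗
t: successors {u, v}; [](~q | ~q & p) there: u:F, v:F. ✗
u: successors {s, t, u, w}; [](~q | ~q & p) there: s:F, t:F, u:F, w:F. ✗
v: successors {s, t, u, v, w}; [](~q | ~q & p) there: s:F, t:F, u:F, v:F, w:F. ✗
w: successors {s, t, v}; [](~q | ~q & p) there: s:F, t:F, v:F. ✗
Satisfying worlds: ∅.
So [][](~q | ~q & p) fails at the other 5 worlds.

5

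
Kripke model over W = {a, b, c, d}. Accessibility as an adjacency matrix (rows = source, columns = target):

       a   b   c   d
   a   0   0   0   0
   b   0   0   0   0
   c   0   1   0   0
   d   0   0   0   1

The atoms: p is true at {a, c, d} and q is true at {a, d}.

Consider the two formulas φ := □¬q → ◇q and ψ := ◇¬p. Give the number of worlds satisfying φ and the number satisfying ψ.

For □¬q → ◇q:
a: □¬q is T, ◇q is F. ✗
b: □¬q is T, ◇q is F. ✗
c: □¬q is T, ◇q is F. ✗
d: □¬q is F, ◇q is T. ✓
— 1 world.
For ◇¬p:
a: no successors, so ◇¬p fails. ✗
b: no successors, so ◇¬p fails. ✗
c: successors {b}; ¬p there: b:T. ✓
d: successors {d}; ¬p there: d:F. ✗
— 1 world.

1 and 1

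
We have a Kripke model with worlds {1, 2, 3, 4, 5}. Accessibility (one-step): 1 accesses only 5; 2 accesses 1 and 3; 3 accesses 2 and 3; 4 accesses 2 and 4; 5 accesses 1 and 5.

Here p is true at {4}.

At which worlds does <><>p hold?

1: successors {5}; <>p there: 5:F. ✗
2: successors {1, 3}; <>p there: 1:F, 3:F. ✗
3: successors {2, 3}; <>p there: 2:F, 3:F. ✗
4: successors {2, 4}; <>p there: 2:F, 4:T. ✓
5: successors {1, 5}; <>p there: 1:F, 5:F. ✗

{4}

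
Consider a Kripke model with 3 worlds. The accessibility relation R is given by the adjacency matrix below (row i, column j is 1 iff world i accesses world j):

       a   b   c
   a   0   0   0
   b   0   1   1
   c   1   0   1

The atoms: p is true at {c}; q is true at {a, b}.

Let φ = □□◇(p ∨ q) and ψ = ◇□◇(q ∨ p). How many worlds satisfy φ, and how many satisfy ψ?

For □□◇(p ∨ q):
a: no successors, so □□◇(p ∨ q) holds vacuously. ✓
b: successors {b, c}; □◇(p ∨ q) there: b:T, c:F. ✗
c: successors {a, c}; □◇(p ∨ q) there: a:T, c:F. ✗
— 1 world.
For ◇□◇(q ∨ p):
a: no successors, so ◇□◇(q ∨ p) fails. ✗
b: successors {b, c}; □◇(q ∨ p) there: b:T, c:F. ✓
c: successors {a, c}; □◇(q ∨ p) there: a:T, c:F. ✓
— 2 worlds.

1 and 2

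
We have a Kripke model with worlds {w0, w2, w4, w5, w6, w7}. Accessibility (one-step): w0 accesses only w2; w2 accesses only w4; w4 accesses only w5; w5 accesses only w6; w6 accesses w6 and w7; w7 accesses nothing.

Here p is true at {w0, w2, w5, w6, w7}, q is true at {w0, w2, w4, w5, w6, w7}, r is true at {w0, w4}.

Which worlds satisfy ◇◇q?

w0: successors {w2}; ◇q there: w2:T. ✓
w2: successors {w4}; ◇q there: w4:T. ✓
w4: successors {w5}; ◇q there: w5:T. ✓
w5: successors {w6}; ◇q there: w6:T. ✓
w6: successors {w6, w7}; ◇q there: w6:T, w7:F. ✓
w7: no successors, so ◇◇q fails. ✗

{w0, w2, w4, w5, w6}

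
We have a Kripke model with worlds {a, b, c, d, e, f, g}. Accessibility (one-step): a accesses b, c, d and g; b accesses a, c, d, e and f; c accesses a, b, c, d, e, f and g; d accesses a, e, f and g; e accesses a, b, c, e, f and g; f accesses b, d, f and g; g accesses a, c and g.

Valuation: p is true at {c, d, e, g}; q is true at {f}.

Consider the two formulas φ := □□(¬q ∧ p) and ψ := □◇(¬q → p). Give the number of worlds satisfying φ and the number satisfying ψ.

0 and 7

For □□(¬q ∧ p):
a: successors {b, c, d, g}; □(¬q ∧ p) there: b:F, c:F, d:F, g:F. ✗
b: successors {a, c, d, e, f}; □(¬q ∧ p) there: a:F, c:F, d:F, e:F, f:F. ✗
c: successors {a, b, c, d, e, f, g}; □(¬q ∧ p) there: a:F, b:F, c:F, d:F, e:F, f:F, g:F. ✗
d: successors {a, e, f, g}; □(¬q ∧ p) there: a:F, e:F, f:F, g:F. ✗
e: successors {a, b, c, e, f, g}; □(¬q ∧ p) there: a:F, b:F, c:F, e:F, f:F, g:F. ✗
f: successors {b, d, f, g}; □(¬q ∧ p) there: b:F, d:F, f:F, g:F. ✗
g: successors {a, c, g}; □(¬q ∧ p) there: a:F, c:F, g:F. ✗
— 0 worlds.
For □◇(¬q → p):
a: successors {b, c, d, g}; ◇(¬q → p) there: b:T, c:T, d:T, g:T. ✓
b: successors {a, c, d, e, f}; ◇(¬q → p) there: a:T, c:T, d:T, e:T, f:T. ✓
c: successors {a, b, c, d, e, f, g}; ◇(¬q → p) there: a:T, b:T, c:T, d:T, e:T, f:T, g:T. ✓
d: successors {a, e, f, g}; ◇(¬q → p) there: a:T, e:T, f:T, g:T. ✓
e: successors {a, b, c, e, f, g}; ◇(¬q → p) there: a:T, b:T, c:T, e:T, f:T, g:T. ✓
f: successors {b, d, f, g}; ◇(¬q → p) there: b:T, d:T, f:T, g:T. ✓
g: successors {a, c, g}; ◇(¬q → p) there: a:T, c:T, g:T. ✓
— 7 worlds.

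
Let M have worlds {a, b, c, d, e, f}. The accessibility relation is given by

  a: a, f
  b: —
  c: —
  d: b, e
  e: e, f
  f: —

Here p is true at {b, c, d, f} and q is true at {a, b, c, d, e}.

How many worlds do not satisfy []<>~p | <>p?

0

a: []<>~p is F, <>p is T. ✓
b: []<>~p is T, <>p is F. ✓
c: []<>~p is T, <>p is F. ✓
d: []<>~p is F, <>p is T. ✓
e: []<>~p is F, <>p is T. ✓
f: []<>~p is T, <>p is F. ✓
Satisfying worlds: {a, b, c, d, e, f}.
So []<>~p | <>p fails at the other 0 worlds.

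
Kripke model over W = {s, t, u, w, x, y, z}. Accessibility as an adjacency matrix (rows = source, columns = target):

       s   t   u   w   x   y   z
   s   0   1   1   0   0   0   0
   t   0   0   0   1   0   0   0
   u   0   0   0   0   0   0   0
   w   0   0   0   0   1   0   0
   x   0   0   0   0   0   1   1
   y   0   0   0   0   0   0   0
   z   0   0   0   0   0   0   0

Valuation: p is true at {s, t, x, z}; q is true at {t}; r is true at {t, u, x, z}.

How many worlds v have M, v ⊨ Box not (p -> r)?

3

s: successors {t, u}; not (p -> r) there: t:F, u:F. ✗
t: successors {w}; not (p -> r) there: w:F. ✗
u: no successors, so Box not (p -> r) holds vacuously. ✓
w: successors {x}; not (p -> r) there: x:F. ✗
x: successors {y, z}; not (p -> r) there: y:F, z:F. ✗
y: no successors, so Box not (p -> r) holds vacuously. ✓
z: no successors, so Box not (p -> r) holds vacuously. ✓
Satisfying worlds: {u, y, z}.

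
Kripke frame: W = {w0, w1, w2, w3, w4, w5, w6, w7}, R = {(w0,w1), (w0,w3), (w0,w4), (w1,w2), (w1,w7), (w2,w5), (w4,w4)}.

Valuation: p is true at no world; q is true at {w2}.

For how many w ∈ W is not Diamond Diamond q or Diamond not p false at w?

0

w0: not Diamond Diamond q is F, Diamond not p is T. ✓
w1: not Diamond Diamond q is T, Diamond not p is T. ✓
w2: not Diamond Diamond q is T, Diamond not p is T. ✓
w3: not Diamond Diamond q is T, Diamond not p is F. ✓
w4: not Diamond Diamond q is T, Diamond not p is T. ✓
w5: not Diamond Diamond q is T, Diamond not p is F. ✓
w6: not Diamond Diamond q is T, Diamond not p is F. ✓
w7: not Diamond Diamond q is T, Diamond not p is F. ✓
Satisfying worlds: {w0, w1, w2, w3, w4, w5, w6, w7}.
So not Diamond Diamond q or Diamond not p fails at the other 0 worlds.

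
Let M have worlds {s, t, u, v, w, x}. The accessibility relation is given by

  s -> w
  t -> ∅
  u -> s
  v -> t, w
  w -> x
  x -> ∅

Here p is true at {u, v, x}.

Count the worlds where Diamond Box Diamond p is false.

s: successors {w}; Box Diamond p there: w:F. ✗
t: no successors, so Diamond Box Diamond p fails. ✗
u: successors {s}; Box Diamond p there: s:T. ✓
v: successors {t, w}; Box Diamond p there: t:T, w:F. ✓
w: successors {x}; Box Diamond p there: x:T. ✓
x: no successors, so Diamond Box Diamond p fails. ✗
Satisfying worlds: {u, v, w}.
So Diamond Box Diamond p fails at the other 3 worlds.

3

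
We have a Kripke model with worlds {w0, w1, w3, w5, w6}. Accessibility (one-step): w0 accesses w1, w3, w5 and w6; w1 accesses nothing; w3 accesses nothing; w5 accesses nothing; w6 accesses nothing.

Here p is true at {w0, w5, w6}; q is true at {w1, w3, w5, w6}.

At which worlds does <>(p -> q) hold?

w0: successors {w1, w3, w5, w6}; p -> q there: w1:T, w3:T, w5:T, w6:T. ✓
w1: no successors, so <>(p -> q) fails. ✗
w3: no successors, so <>(p -> q) fails. ✗
w5: no successors, so <>(p -> q) fails. ✗
w6: no successors, so <>(p -> q) fails. ✗

{w0}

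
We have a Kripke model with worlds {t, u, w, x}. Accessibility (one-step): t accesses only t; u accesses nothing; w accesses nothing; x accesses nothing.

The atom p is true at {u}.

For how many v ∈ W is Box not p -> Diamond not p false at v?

t: Box not p is T, Diamond not p is T. ✓
u: Box not p is T, Diamond not p is F. ✗
w: Box not p is T, Diamond not p is F. ✗
x: Box not p is T, Diamond not p is F. ✗
Satisfying worlds: {t}.
So Box not p -> Diamond not p fails at the other 3 worlds.

3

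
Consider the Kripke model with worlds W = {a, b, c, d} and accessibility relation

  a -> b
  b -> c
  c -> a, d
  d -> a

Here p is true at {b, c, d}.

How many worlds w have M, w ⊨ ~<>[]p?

1

a: <>[]p is T. ✗
b: <>[]p is F. ✓
c: <>[]p is T. ✗
d: <>[]p is T. ✗
Satisfying worlds: {b}.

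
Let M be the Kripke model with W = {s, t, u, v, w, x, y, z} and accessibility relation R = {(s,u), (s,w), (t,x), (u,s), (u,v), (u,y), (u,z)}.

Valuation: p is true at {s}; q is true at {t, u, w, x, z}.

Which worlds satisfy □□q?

{t, u, v, w, x, y, z}

s: successors {u, w}; □q there: u:F, w:T. ✗
t: successors {x}; □q there: x:T. ✓
u: successors {s, v, y, z}; □q there: s:T, v:T, y:T, z:T. ✓
v: no successors, so □□q holds vacuously. ✓
w: no successors, so □□q holds vacuously. ✓
x: no successors, so □□q holds vacuously. ✓
y: no successors, so □□q holds vacuously. ✓
z: no successors, so □□q holds vacuously. ✓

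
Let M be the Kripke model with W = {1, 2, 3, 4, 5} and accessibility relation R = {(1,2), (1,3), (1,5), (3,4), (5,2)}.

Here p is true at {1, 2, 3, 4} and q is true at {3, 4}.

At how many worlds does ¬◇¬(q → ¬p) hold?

3

1: ◇¬(q → ¬p) is T. ✗
2: ◇¬(q → ¬p) is F. ✓
3: ◇¬(q → ¬p) is T. ✗
4: ◇¬(q → ¬p) is F. ✓
5: ◇¬(q → ¬p) is F. ✓
Satisfying worlds: {2, 4, 5}.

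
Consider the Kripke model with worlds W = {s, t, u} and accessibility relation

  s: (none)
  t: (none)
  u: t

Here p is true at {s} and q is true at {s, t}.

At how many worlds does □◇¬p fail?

1

s: no successors, so □◇¬p holds vacuously. ✓
t: no successors, so □◇¬p holds vacuously. ✓
u: successors {t}; ◇¬p there: t:F. ✗
Satisfying worlds: {s, t}.
So □◇¬p fails at the other 1 world.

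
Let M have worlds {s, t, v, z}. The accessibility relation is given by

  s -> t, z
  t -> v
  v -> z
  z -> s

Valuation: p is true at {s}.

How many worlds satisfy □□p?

1

s: successors {t, z}; □p there: t:F, z:T. ✗
t: successors {v}; □p there: v:F. ✗
v: successors {z}; □p there: z:T. ✓
z: successors {s}; □p there: s:F. ✗
Satisfying worlds: {v}.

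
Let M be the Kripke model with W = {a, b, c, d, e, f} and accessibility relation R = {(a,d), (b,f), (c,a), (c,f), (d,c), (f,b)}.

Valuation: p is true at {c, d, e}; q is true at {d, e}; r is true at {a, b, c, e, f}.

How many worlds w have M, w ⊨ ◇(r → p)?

a: successors {d}; r → p there: d:T. ✓
b: successors {f}; r → p there: f:F. ✗
c: successors {a, f}; r → p there: a:F, f:F. ✗
d: successors {c}; r → p there: c:T. ✓
e: no successors, so ◇(r → p) fails. ✗
f: successors {b}; r → p there: b:F. ✗
Satisfying worlds: {a, d}.

2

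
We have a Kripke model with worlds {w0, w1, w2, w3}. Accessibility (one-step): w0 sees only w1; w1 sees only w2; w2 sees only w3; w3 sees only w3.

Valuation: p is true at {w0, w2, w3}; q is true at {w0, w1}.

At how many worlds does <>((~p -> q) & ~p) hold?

1

w0: successors {w1}; (~p -> q) & ~p there: w1:T. ✓
w1: successors {w2}; (~p -> q) & ~p there: w2:F. ✗
w2: successors {w3}; (~p -> q) & ~p there: w3:F. ✗
w3: successors {w3}; (~p -> q) & ~p there: w3:F. ✗
Satisfying worlds: {w0}.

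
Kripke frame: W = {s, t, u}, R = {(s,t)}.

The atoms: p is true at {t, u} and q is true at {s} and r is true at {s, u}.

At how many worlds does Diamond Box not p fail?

s: successors {t}; Box not p there: t:T. ✓
t: no successors, so Diamond Box not p fails. ✗
u: no successors, so Diamond Box not p fails. ✗
Satisfying worlds: {s}.
So Diamond Box not p fails at the other 2 worlds.

2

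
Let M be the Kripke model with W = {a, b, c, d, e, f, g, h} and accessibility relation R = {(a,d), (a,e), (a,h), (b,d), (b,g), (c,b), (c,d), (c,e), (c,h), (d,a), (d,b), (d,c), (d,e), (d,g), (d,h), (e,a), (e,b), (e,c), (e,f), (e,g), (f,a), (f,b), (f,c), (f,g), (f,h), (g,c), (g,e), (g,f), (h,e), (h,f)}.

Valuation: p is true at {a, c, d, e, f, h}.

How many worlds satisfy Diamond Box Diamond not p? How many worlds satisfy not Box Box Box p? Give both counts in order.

6 and 8

For Diamond Box Diamond not p:
a: successors {d, e, h}; Box Diamond not p there: d:F, e:F, h:T. ✓
b: successors {d, g}; Box Diamond not p there: d:F, g:T. ✓
c: successors {b, d, e, h}; Box Diamond not p there: b:F, d:F, e:F, h:T. ✓
d: successors {a, b, c, e, g, h}; Box Diamond not p there: a:F, b:F, c:F, e:F, g:T, h:T. ✓
e: successors {a, b, c, f, g}; Box Diamond not p there: a:F, b:F, c:F, f:F, g:T. ✓
f: successors {a, b, c, g, h}; Box Diamond not p there: a:F, b:F, c:F, g:T, h:T. ✓
g: successors {c, e, f}; Box Diamond not p there: c:F, e:F, f:F. ✗
h: successors {e, f}; Box Diamond not p there: e:F, f:F. ✗
— 6 worlds.
For not Box Box Box p:
a: Box Box Box p is F. ✓
b: Box Box Box p is F. ✓
c: Box Box Box p is F. ✓
d: Box Box Box p is F. ✓
e: Box Box Box p is F. ✓
f: Box Box Box p is F. ✓
g: Box Box Box p is F. ✓
h: Box Box Box p is F. ✓
— 8 worlds.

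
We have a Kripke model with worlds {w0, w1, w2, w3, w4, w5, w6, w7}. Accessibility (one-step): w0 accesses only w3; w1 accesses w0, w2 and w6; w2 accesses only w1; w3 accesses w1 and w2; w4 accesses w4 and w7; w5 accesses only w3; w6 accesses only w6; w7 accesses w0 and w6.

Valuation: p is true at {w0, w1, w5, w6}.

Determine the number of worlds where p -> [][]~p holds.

w0: p is T, [][]~p is F. ✗
w1: p is T, [][]~p is F. ✗
w2: p is F, [][]~p is F. ✓
w3: p is F, [][]~p is F. ✓
w4: p is F, [][]~p is F. ✓
w5: p is T, [][]~p is F. ✗
w6: p is T, [][]~p is F. ✗
w7: p is F, [][]~p is F. ✓
Satisfying worlds: {w2, w3, w4, w7}.

4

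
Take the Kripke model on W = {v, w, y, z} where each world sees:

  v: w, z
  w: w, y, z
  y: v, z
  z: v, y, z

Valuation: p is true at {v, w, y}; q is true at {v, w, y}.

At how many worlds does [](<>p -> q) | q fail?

v: [](<>p -> q) is F, q is T. ✓
w: [](<>p -> q) is F, q is T. ✓
y: [](<>p -> q) is F, q is T. ✓
z: [](<>p -> q) is F, q is F. ✗
Satisfying worlds: {v, w, y}.
So [](<>p -> q) | q fails at the other 1 world.

1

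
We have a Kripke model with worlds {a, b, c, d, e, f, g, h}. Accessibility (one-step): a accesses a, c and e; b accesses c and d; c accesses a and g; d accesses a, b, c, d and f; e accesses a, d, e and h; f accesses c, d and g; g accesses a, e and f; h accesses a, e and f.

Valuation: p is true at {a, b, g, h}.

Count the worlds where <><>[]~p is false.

a: successors {a, c, e}; <>[]~p there: a:F, c:F, e:F. ✗
b: successors {c, d}; <>[]~p there: c:F, d:T. ✓
c: successors {a, g}; <>[]~p there: a:F, g:F. ✗
d: successors {a, b, c, d, f}; <>[]~p there: a:F, b:F, c:F, d:T, f:F. ✓
e: successors {a, d, e, h}; <>[]~p there: a:F, d:T, e:F, h:F. ✓
f: successors {c, d, g}; <>[]~p there: c:F, d:T, g:F. ✓
g: successors {a, e, f}; <>[]~p there: a:F, e:F, f:F. ✗
h: successors {a, e, f}; <>[]~p there: a:F, e:F, f:F. ✗
Satisfying worlds: {b, d, e, f}.
So <><>[]~p fails at the other 4 worlds.

4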